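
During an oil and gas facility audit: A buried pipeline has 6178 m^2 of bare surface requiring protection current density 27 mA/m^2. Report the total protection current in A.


I = area * current density, then convert mA → A (÷1000)
I = 6178 * 27 / 1000 = 166.81 A

166.81 A


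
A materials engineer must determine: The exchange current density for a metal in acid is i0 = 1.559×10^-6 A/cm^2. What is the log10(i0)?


i0 = 1.559×10^-6 A/cm^2
log10(i0) = -5.807

-5.807


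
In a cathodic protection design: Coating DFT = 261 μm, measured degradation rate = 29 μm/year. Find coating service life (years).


Service life = thickness / degradation rate
Life = 261 / 29 = 9.0 years

9.0 years


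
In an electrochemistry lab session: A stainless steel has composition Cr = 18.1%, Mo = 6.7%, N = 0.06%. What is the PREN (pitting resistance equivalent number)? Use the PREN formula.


Apply the PREN formula: PREN = Cr + 3.3*Mo + 16*N
PREN = 18.1 + 3.3*6.7 + 16*0.06
PREN = 18.1 + 22.11 + 0.96 = 41.17

41.17


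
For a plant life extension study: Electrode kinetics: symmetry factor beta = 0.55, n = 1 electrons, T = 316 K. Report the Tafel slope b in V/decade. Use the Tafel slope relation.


Apply the Tafel slope relation: b = 2.303*R*T/(beta*n*F)
Numerator: 2.303 * 8.314 * 316 = 6050.5
Denominator: 0.55 * 1 * 96485 = 53066.75
b = 6050.5 / 53066.75 = 0.114 V/decade

0.114 V/decade


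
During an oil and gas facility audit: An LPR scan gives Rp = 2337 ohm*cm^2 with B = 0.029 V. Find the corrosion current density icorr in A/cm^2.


Apply the Stern-Geary relation: icorr = B / Rp
icorr = 0.029 / 2337 = 1.241×10^-5 A/cm^2

1.241×10^-5 A/cm^2


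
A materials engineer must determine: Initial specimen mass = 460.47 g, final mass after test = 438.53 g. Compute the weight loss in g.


Weight loss = initial − final
WL = 460.47 − 438.53 = 21.94 g

21.94 g


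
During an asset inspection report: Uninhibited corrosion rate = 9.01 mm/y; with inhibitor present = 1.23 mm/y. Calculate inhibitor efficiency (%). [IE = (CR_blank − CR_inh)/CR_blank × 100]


Apply the inhibitor-efficiency definition: IE = (CR_blank − CR_inh)/CR_blank × 100
IE = (9.01 − 1.23) / 9.01 × 100
IE = 7.78 / 9.01 × 100 = 86.3 %

86.3 %


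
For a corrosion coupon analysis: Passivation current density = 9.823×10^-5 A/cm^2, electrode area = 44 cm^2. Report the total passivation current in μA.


I = i_pass * A, then convert A → μA (×10^6)
I = 9.823×10^-5 * 44 * 10^6 = 4322.12 μA

4322.12 μA


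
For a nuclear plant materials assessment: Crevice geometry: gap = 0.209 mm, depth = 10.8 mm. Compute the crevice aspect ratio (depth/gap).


Aspect ratio = depth / gap
Ratio = 10.8 / 0.209 = 51.7

51.7


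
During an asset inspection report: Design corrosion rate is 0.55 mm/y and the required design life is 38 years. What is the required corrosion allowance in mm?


Corrosion allowance = CR × design life
CA = 0.55 * 38 = 20.9 mm

20.9 mm


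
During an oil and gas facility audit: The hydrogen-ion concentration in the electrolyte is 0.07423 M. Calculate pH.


pH = −log10[H+]
pH = −log10(0.07423) = 1.13

1.13


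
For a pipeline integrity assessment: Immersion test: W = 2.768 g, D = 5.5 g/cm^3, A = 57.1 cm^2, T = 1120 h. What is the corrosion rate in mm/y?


Apply the mm/y weight-loss relation: CR = 87600 * W / (D * A * T)
Numerator: 87600 * 2.768 = 242476.8
Denominator: 5.5 * 57.1 * 1120 = 351736.0
CR = 242476.8 / 351736.0 = 0.6894 mm/y

0.6894 mm/y


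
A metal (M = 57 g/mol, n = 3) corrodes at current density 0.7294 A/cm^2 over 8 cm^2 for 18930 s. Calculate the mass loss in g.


Apply Faraday's law: m = i*A*t*M / (n*F)
Total charge passed Q = i*A*t = 0.7294*8*18930 = 110460.336 C
m = Q*M/(n*F) = 110460.336*57/(3*96485) = 21.75205 g

21.75205 g


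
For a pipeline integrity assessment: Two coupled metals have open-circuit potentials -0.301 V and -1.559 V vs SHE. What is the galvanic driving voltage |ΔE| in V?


Driving voltage is the absolute potential difference.
|ΔE| = |-0.301 − (-1.559)| = 1.258 V

1.258 V


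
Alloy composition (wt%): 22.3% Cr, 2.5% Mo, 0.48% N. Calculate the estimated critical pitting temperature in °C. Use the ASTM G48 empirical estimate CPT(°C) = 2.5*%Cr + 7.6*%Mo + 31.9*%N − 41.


Apply the ASTM G48 empirical CPT estimate: CPT(°C) = 2.5*%Cr + 7.6*%Mo + 31.9*%N − 41
2.5*22.3 = 55.75; 7.6*2.5 = 19; 31.9*0.48 = 15.312
CPT = 55.75 + 19 + 15.312 − 41 = 49.062 °C
Rounded to 0.1 °C: CPT ≈ 49.1 °C

49.1 °C


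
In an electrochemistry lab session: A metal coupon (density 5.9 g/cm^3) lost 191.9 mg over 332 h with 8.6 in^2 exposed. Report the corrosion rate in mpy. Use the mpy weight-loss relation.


Apply the mpy weight-loss relation: CR = 534 * W / (D * A * T)
Numerator: 534 * 191.9 = 102474.6
Denominator: 5.9 * 8.6 * 332 = 16845.68
CR = 102474.6 / 16845.68 = 6.083 mpy

6.083 mpy


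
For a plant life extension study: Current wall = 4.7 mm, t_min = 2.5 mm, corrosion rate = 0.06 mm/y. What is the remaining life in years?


Apply the remaining-life relation: RL = (t_current − t_min) / CR
RL = (4.7 − 2.5) / 0.06 = 2.2 / 0.06 = 36.7 years

36.7 years


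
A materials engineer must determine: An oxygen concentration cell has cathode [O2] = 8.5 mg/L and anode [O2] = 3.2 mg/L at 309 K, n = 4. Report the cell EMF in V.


Apply the Nernst concentration-cell relation: E = (RT/nF)*ln(C_cathode/C_anode)
RT/nF = 8.314*309/(4*96485) = 0.00665654 V
ln(8.5/3.2) = 0.97692
E = 0.00665654 * 0.97692 = 0.0065 V

0.0065 V


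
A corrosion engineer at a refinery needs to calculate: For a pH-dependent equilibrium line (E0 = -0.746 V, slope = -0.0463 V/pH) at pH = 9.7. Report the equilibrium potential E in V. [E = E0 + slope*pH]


Apply the Pourbaix line equation: E = E0 + slope*pH
E = -0.746 + (-0.0463)*9.7 = -0.746 + (-0.44911) = -1.19511 V
Rounded to 3 decimal places: E = -1.195 V

-1.195 V


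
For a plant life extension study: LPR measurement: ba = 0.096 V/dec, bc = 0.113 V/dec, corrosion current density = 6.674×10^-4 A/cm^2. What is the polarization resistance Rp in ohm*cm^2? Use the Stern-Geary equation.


Apply the Stern-Geary equation: Rp = ba*bc / (2.303*icorr*(ba+bc))
ba*bc = 0.096*0.113 = 0.010848
ba+bc = 0.209; 2.303*icorr*(ba+bc) = 2.303*6.674×10^-4*0.209 = 3.2123764×10^-4
Rp = 0.010848 / 3.2123764×10^-4 = 33.8 ohm*cm^2

33.8 ohm*cm^2


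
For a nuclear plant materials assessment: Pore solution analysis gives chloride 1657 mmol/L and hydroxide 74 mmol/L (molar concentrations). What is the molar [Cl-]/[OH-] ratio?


Threshold parameter = [Cl-] / [OH-] (molar basis; both in mmol/L, so units cancel)
Ratio = 1657 / 74 = 22.39

22.39


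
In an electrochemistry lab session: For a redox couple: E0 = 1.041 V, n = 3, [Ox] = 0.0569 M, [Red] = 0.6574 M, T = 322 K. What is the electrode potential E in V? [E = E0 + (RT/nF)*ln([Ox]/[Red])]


Apply the Nernst equation: E = E0 + (RT/nF)*ln([Ox]/[Red])
Step 1: RT/nF = 8.314*322/(3*96485) = 0.00924879 V
Step 2: [Ox]/[Red] = 0.0569/0.6574 = 0.086553
Step 3: ln(0.086553) = -2.446998
Step 4: correction = 0.00924879 * -2.446998 = -0.0226 V
E = 1.041 + -0.0226 = 1.0184 V

1.0184 V


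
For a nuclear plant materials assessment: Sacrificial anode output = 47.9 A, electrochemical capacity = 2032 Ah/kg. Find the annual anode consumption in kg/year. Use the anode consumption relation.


Annual consumption = current * hours per year / capacity
Rate = 47.9 * 8760 / 2032 = 206.5 kg/year

206.5 kg/year


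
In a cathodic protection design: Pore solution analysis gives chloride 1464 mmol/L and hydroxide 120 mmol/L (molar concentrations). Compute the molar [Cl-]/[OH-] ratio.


Threshold parameter = [Cl-] / [OH-] (molar basis; both in mmol/L, so units cancel)
Ratio = 1464 / 120 = 12.2

12.2


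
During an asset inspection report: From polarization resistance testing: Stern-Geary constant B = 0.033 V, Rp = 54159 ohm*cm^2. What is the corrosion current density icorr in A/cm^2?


Apply the Stern-Geary relation: icorr = B / Rp
icorr = 0.033 / 54159 = 6.093×10^-7 A/cm^2

6.093×10^-7 A/cm^2


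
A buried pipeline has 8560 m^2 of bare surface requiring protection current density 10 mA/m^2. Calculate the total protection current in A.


I = area * current density, then convert mA → A (÷1000)
I = 8560 * 10 / 1000 = 85.6 A

85.6 A


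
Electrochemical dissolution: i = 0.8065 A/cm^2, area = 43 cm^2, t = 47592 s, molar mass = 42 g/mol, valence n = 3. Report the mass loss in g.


Apply Faraday's law: m = i*A*t*M / (n*F)
Total charge passed Q = i*A*t = 0.8065*43*47592 = 1650466.764 C
m = Q*M/(n*F) = 1650466.764*42/(3*96485) = 239.48318 g

239.48318 g


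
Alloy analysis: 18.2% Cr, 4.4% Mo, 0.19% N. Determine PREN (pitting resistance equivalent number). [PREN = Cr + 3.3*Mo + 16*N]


Apply the PREN formula: PREN = Cr + 3.3*Mo + 16*N
PREN = 18.2 + 3.3*4.4 + 16*0.19
PREN = 18.2 + 14.52 + 3.04 = 35.76

35.76


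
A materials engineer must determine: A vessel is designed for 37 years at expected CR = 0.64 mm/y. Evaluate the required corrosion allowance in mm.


Corrosion allowance = CR × design life
CA = 0.64 * 37 = 23.68 mm

23.68 mm


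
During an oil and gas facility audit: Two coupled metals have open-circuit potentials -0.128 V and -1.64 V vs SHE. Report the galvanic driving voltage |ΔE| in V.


Driving voltage is the absolute potential difference.
|ΔE| = |-0.128 − (-1.64)| = 1.512 V

1.512 V


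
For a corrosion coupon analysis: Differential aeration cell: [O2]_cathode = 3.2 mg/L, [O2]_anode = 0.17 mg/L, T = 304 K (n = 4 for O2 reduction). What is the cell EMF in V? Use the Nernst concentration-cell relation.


Apply the Nernst concentration-cell relation: E = (RT/nF)*ln(C_cathode/C_anode)
RT/nF = 8.314*304/(4*96485) = 0.00654883 V
ln(3.2/0.17) = 2.93511
E = 0.00654883 * 2.93511 = 0.01922 V

0.01922 V


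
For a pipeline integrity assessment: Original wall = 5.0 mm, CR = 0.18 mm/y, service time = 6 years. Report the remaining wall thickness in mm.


Remaining wall = original − CR × time
t = 5.0 − 0.18*6 = 5.0 − 1.08 = 3.92 mm

3.92 mm


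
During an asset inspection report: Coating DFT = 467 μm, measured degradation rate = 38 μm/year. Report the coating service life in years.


Service life = thickness / degradation rate
Life = 467 / 38 = 12.3 years

12.3 years


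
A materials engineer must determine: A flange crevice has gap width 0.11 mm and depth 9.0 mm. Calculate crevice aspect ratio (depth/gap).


Aspect ratio = depth / gap
Ratio = 9.0 / 0.11 = 81.8

81.8


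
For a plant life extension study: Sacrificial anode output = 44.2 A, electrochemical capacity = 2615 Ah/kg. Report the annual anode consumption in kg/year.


Annual consumption = current * hours per year / capacity
Rate = 44.2 * 8760 / 2615 = 148.1 kg/year

148.1 kg/year


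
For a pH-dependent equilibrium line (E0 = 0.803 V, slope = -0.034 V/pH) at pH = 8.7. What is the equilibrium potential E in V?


Apply the Pourbaix line equation: E = E0 + slope*pH
E = 0.803 + (-0.034)*8.7 = 0.803 + (-0.2958) = 0.5072 V
Rounded to 3 decimal places: E = 0.507 V

0.507 V


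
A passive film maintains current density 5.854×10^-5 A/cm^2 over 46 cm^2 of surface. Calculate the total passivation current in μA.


I = i_pass * A, then convert A → μA (×10^6)
I = 5.854×10^-5 * 46 * 10^6 = 2692.84 μA

2692.84 μA


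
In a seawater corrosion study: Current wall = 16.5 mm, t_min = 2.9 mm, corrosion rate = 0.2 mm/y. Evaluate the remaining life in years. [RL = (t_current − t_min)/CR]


Apply the remaining-life relation: RL = (t_current − t_min) / CR
RL = (16.5 − 2.9) / 0.2 = 13.6 / 0.2 = 68.0 years

68.0 years


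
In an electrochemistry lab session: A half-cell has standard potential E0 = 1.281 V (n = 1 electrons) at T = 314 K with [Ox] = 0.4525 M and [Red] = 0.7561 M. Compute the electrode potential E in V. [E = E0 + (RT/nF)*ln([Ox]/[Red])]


Apply the Nernst equation: E = E0 + (RT/nF)*ln([Ox]/[Red])
Step 1: RT/nF = 8.314*314/(1*96485) = 0.02705701 V
Step 2: [Ox]/[Red] = 0.4525/0.7561 = 0.598466
Step 3: ln(0.598466) = -0.513386
Step 4: correction = 0.02705701 * -0.513386 = -0.014 V
E = 1.281 + -0.014 = 1.267 V

1.267 V


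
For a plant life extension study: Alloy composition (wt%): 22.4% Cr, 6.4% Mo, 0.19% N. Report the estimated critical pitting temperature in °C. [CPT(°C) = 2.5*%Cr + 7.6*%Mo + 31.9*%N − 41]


Apply the ASTM G48 empirical CPT estimate: CPT(°C) = 2.5*%Cr + 7.6*%Mo + 31.9*%N − 41
2.5*22.4 = 56; 7.6*6.4 = 48.64; 31.9*0.19 = 6.061
CPT = 56 + 48.64 + 6.061 − 41 = 69.701 °C
Rounded to 0.1 °C: CPT ≈ 69.7 °C

69.7 °C


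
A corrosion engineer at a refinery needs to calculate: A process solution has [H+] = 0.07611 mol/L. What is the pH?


pH = −log10[H+]
pH = −log10(0.07611) = 1.12

1.12


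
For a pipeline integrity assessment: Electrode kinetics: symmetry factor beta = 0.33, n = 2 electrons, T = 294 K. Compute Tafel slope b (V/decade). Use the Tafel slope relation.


Apply the Tafel slope relation: b = 2.303*R*T/(beta*n*F)
Numerator: 2.303 * 8.314 * 294 = 5629.26
Denominator: 0.33 * 2 * 96485 = 63680.1
b = 5629.26 / 63680.1 = 0.0884 V/decade

0.0884 V/decade


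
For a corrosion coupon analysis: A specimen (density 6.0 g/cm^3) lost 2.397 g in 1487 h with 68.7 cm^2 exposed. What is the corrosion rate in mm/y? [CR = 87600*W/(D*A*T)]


Apply the mm/y weight-loss relation: CR = 87600 * W / (D * A * T)
Numerator: 87600 * 2.397 = 209977.2
Denominator: 6.0 * 68.7 * 1487 = 612941.4
CR = 209977.2 / 612941.4 = 0.342573 mm/y

0.342573 mm/y


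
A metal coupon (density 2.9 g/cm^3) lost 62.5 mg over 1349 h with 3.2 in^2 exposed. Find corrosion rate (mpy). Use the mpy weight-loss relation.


Apply the mpy weight-loss relation: CR = 534 * W / (D * A * T)
Numerator: 534 * 62.5 = 33375.0
Denominator: 2.9 * 3.2 * 1349 = 12518.72
CR = 33375.0 / 12518.72 = 2.666 mpy

2.666 mpy


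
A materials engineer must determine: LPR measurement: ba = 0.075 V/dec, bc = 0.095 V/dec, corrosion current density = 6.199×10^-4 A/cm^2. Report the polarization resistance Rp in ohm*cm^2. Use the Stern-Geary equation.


Apply the Stern-Geary equation: Rp = ba*bc / (2.303*icorr*(ba+bc))
ba*bc = 0.075*0.095 = 0.007125
ba+bc = 0.17; 2.303*icorr*(ba+bc) = 2.303*6.199×10^-4*0.17 = 2.4269705×10^-4
Rp = 0.007125 / 2.4269705×10^-4 = 29.4 ohm*cm^2

29.4 ohm*cm^2


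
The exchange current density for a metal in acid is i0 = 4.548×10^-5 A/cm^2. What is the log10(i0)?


i0 = 4.548×10^-5 A/cm^2
log10(i0) = -4.342

-4.342


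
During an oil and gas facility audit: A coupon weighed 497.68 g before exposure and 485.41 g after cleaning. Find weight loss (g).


Weight loss = initial − final
WL = 497.68 − 485.41 = 12.27 g

12.27 g


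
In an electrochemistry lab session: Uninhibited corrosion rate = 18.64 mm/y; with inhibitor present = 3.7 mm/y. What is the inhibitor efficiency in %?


Apply the inhibitor-efficiency definition: IE = (CR_blank − CR_inh)/CR_blank × 100
IE = (18.64 − 3.7) / 18.64 × 100
IE = 14.94 / 18.64 × 100 = 80.2 %

80.2 %


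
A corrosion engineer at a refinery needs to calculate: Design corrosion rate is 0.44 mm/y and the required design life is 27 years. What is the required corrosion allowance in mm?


Corrosion allowance = CR × design life
CA = 0.44 * 27 = 11.88 mm

11.88 mm


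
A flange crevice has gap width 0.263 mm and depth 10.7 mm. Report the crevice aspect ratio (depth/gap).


Aspect ratio = depth / gap
Ratio = 10.7 / 0.263 = 40.7

40.7


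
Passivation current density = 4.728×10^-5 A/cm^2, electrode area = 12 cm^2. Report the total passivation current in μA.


I = i_pass * A, then convert A → μA (×10^6)
I = 4.728×10^-5 * 12 * 10^6 = 567.36 μA

567.36 μA


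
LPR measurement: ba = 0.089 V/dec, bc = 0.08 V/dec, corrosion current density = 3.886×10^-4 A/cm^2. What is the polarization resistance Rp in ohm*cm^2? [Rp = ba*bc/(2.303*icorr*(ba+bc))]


Apply the Stern-Geary equation: Rp = ba*bc / (2.303*icorr*(ba+bc))
ba*bc = 0.089*0.08 = 0.00712
ba+bc = 0.169; 2.303*icorr*(ba+bc) = 2.303*3.886×10^-4*0.169 = 1.5124584×10^-4
Rp = 0.00712 / 1.5124584×10^-4 = 47.1 ohm*cm^2

47.1 ohm*cm^2


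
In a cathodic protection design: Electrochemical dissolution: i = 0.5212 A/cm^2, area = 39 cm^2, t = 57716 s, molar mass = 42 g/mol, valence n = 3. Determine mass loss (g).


Apply Faraday's law: m = i*A*t*M / (n*F)
Total charge passed Q = i*A*t = 0.5212*39*57716 = 1173181.5888 C
m = Q*M/(n*F) = 1173181.5888*42/(3*96485) = 170.229 g

170.229 g


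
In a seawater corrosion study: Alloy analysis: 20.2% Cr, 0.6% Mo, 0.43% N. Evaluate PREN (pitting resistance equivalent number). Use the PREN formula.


Apply the PREN formula: PREN = Cr + 3.3*Mo + 16*N
PREN = 20.2 + 3.3*0.6 + 16*0.43
PREN = 20.2 + 1.98 + 6.88 = 29.06

29.06


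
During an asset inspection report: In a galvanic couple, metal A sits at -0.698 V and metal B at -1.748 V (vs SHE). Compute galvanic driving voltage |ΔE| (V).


Driving voltage is the absolute potential difference.
|ΔE| = |-0.698 − (-1.748)| = 1.05 V

1.05 V


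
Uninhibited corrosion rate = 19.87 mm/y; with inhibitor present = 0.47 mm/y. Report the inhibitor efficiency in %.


Apply the inhibitor-efficiency definition: IE = (CR_blank − CR_inh)/CR_blank × 100
IE = (19.87 − 0.47) / 19.87 × 100
IE = 19.4 / 19.87 × 100 = 97.6 %

97.6 %


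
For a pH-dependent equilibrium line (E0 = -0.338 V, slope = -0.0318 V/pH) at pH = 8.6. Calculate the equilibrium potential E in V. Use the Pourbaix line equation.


Apply the Pourbaix line equation: E = E0 + slope*pH
E = -0.338 + (-0.0318)*8.6 = -0.338 + (-0.27348) = -0.61148 V
Rounded to 4 decimal places: E = -0.6115 V

-0.6115 V


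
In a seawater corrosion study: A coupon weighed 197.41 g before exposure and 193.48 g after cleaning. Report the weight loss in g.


Weight loss = initial − final
WL = 197.41 − 193.48 = 3.93 g

3.93 g


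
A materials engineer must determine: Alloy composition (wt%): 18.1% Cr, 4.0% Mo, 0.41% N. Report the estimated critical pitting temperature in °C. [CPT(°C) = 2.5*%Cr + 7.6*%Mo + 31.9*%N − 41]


Apply the ASTM G48 empirical CPT estimate: CPT(°C) = 2.5*%Cr + 7.6*%Mo + 31.9*%N − 41
2.5*18.1 = 45.25; 7.6*4.0 = 30.4; 31.9*0.41 = 13.079
CPT = 45.25 + 30.4 + 13.079 − 41 = 47.729 °C
Rounded to 0.1 °C: CPT ≈ 47.7 °C

47.7 °C


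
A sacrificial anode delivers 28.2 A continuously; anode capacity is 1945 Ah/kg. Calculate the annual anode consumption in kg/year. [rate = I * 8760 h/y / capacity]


Annual consumption = current * hours per year / capacity
Rate = 28.2 * 8760 / 1945 = 127.0 kg/year

127.0 kg/year


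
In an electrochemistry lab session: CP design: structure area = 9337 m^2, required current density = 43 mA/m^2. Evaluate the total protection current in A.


I = area * current density, then convert mA → A (÷1000)
I = 9337 * 43 / 1000 = 401.49 A

401.49 A


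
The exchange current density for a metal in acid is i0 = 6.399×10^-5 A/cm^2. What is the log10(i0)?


i0 = 6.399×10^-5 A/cm^2
log10(i0) = -4.194

-4.194


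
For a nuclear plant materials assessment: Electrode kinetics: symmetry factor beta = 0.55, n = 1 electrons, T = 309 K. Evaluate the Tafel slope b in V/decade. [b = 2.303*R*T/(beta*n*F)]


Apply the Tafel slope relation: b = 2.303*R*T/(beta*n*F)
Numerator: 2.303 * 8.314 * 309 = 5916.47
Denominator: 0.55 * 1 * 96485 = 53066.75
b = 5916.47 / 53066.75 = 0.1115 V/decade

0.1115 V/decade


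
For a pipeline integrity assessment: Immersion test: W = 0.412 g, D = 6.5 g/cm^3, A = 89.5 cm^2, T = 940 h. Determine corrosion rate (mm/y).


Apply the mm/y weight-loss relation: CR = 87600 * W / (D * A * T)
Numerator: 87600 * 0.412 = 36091.2
Denominator: 6.5 * 89.5 * 940 = 546845.0
CR = 36091.2 / 546845.0 = 0.065999 mm/y

0.065999 mm/y


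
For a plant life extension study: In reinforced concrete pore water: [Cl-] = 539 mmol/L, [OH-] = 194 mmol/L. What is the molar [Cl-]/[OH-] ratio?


Threshold parameter = [Cl-] / [OH-] (molar basis; both in mmol/L, so units cancel)
Ratio = 539 / 194 = 2.78

2.78


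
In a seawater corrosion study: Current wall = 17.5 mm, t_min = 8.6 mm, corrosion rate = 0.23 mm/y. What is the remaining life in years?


Apply the remaining-life relation: RL = (t_current − t_min) / CR
RL = (17.5 − 8.6) / 0.23 = 8.9 / 0.23 = 38.7 years

38.7 years


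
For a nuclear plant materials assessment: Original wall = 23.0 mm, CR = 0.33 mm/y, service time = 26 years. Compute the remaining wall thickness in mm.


Remaining wall = original − CR × time
t = 23.0 − 0.33*26 = 23.0 − 8.58 = 14.42 mm

14.42 mm


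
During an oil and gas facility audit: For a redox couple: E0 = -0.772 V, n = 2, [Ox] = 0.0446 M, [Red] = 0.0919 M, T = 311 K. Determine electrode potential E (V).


Apply the Nernst equation: E = E0 + (RT/nF)*ln([Ox]/[Red])
Step 1: RT/nF = 8.314*311/(2*96485) = 0.01339925 V
Step 2: [Ox]/[Red] = 0.0446/0.0919 = 0.48531
Step 3: ln(0.48531) = -0.722967
Step 4: correction = 0.01339925 * -0.722967 = -0.0097 V
E = -0.772 + -0.0097 = -0.7817 V

-0.7817 V


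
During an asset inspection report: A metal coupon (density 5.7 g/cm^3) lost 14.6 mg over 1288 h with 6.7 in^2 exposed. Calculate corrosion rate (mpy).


Apply the mpy weight-loss relation: CR = 534 * W / (D * A * T)
Numerator: 534 * 14.6 = 7796.4
Denominator: 5.7 * 6.7 * 1288 = 49188.72
CR = 7796.4 / 49188.72 = 0.1585 mpy

0.1585 mpy


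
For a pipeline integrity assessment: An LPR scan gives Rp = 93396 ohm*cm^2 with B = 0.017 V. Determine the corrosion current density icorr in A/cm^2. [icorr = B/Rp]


Apply the Stern-Geary relation: icorr = B / Rp
icorr = 0.017 / 93396 = 1.82×10^-7 A/cm^2

1.82×10^-7 A/cm^2


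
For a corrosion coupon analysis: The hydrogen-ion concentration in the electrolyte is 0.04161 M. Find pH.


pH = −log10[H+]
pH = −log10(0.04161) = 1.38

1.38


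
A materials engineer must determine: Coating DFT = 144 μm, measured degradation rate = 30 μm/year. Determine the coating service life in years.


Service life = thickness / degradation rate
Life = 144 / 30 = 4.8 years

4.8 years


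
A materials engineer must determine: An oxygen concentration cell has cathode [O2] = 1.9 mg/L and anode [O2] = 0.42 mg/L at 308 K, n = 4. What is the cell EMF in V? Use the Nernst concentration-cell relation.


Apply the Nernst concentration-cell relation: E = (RT/nF)*ln(C_cathode/C_anode)
RT/nF = 8.314*308/(4*96485) = 0.006635 V
ln(1.9/0.42) = 1.50935
E = 0.006635 * 1.50935 = 0.01001 V

0.01001 V


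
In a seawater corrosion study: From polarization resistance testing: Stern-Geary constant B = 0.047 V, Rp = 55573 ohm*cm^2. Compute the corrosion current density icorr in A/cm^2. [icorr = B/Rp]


Apply the Stern-Geary relation: icorr = B / Rp
icorr = 0.047 / 55573 = 8.457×10^-7 A/cm^2

8.457×10^-7 A/cm^2


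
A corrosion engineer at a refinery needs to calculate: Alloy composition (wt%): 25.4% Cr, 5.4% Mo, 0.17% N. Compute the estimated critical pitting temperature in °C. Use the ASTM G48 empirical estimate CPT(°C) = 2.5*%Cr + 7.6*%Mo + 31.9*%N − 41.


Apply the ASTM G48 empirical CPT estimate: CPT(°C) = 2.5*%Cr + 7.6*%Mo + 31.9*%N − 41
2.5*25.4 = 63.5; 7.6*5.4 = 41.04; 31.9*0.17 = 5.423
CPT = 63.5 + 41.04 + 5.423 − 41 = 68.963 °C
Rounded to 0.1 °C: CPT ≈ 69.0 °C

69.0 °C


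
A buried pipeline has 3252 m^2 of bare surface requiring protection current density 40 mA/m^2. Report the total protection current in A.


I = area * current density, then convert mA → A (÷1000)
I = 3252 * 40 / 1000 = 130.08 A

130.08 A


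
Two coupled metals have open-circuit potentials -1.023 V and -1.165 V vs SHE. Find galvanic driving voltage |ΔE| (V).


Driving voltage is the absolute potential difference.
|ΔE| = |-1.023 − (-1.165)| = 0.142 V

0.142 V


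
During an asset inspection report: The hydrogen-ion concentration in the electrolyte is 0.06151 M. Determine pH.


pH = −log10[H+]
pH = −log10(0.06151) = 1.21

1.21


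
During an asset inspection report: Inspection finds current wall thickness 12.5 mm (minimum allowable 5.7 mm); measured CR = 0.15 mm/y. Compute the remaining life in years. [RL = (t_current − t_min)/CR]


Apply the remaining-life relation: RL = (t_current − t_min) / CR
RL = (12.5 − 5.7) / 0.15 = 6.8 / 0.15 = 45.3 years

45.3 years


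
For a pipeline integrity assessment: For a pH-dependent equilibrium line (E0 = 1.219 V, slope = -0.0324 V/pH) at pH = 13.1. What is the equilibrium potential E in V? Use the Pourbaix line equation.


Apply the Pourbaix line equation: E = E0 + slope*pH
E = 1.219 + (-0.0324)*13.1 = 1.219 + (-0.42444) = 0.79456 V
Rounded to 3 decimal places: E = 0.795 V

0.795 V


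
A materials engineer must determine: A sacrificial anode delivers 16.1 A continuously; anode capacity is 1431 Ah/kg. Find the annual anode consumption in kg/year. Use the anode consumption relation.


Annual consumption = current * hours per year / capacity
Rate = 16.1 * 8760 / 1431 = 98.6 kg/year

98.6 kg/year


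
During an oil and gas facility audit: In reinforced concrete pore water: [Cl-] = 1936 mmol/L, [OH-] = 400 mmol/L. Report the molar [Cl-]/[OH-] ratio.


Threshold parameter = [Cl-] / [OH-] (molar basis; both in mmol/L, so units cancel)
Ratio = 1936 / 400 = 4.84

4.84


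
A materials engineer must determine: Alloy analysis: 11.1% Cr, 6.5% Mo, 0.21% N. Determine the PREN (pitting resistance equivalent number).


Apply the PREN formula: PREN = Cr + 3.3*Mo + 16*N
PREN = 11.1 + 3.3*6.5 + 16*0.21
PREN = 11.1 + 21.45 + 3.36 = 35.91

35.91


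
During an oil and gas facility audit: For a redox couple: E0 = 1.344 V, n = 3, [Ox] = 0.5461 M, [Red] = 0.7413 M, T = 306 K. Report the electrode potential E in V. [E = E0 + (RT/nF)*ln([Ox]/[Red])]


Apply the Nernst equation: E = E0 + (RT/nF)*ln([Ox]/[Red])
Step 1: RT/nF = 8.314*306/(3*96485) = 0.00878922 V
Step 2: [Ox]/[Red] = 0.5461/0.7413 = 0.736679
Step 3: ln(0.736679) = -0.305603
Step 4: correction = 0.00878922 * -0.305603 = -0.003 V
E = 1.344 + -0.003 = 1.341 V

1.341 V


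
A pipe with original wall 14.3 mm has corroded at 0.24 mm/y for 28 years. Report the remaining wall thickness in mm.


Remaining wall = original − CR × time
t = 14.3 − 0.24*28 = 14.3 − 6.72 = 7.58 mm

7.58 mm


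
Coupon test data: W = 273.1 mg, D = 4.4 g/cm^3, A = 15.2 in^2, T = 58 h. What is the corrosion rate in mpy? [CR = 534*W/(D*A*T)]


Apply the mpy weight-loss relation: CR = 534 * W / (D * A * T)
Numerator: 534 * 273.1 = 145835.4
Denominator: 4.4 * 15.2 * 58 = 3879.04
CR = 145835.4 / 3879.04 = 37.596 mpy

37.596 mpy


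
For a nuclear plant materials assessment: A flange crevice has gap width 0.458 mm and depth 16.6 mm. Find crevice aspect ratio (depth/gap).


Aspect ratio = depth / gap
Ratio = 16.6 / 0.458 = 36.2

36.2


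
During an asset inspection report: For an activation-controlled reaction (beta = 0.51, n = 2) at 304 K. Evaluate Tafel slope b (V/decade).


Apply the Tafel slope relation: b = 2.303*R*T/(beta*n*F)
Numerator: 2.303 * 8.314 * 304 = 5820.73
Denominator: 0.51 * 2 * 96485 = 98414.7
b = 5820.73 / 98414.7 = 0.059 V/decade

0.059 V/decade


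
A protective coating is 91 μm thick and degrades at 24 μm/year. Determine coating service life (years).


Service life = thickness / degradation rate
Life = 91 / 24 = 3.8 years

3.8 years


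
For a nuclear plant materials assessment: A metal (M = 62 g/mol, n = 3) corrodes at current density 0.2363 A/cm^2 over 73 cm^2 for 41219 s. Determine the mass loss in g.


Apply Faraday's law: m = i*A*t*M / (n*F)
Total charge passed Q = i*A*t = 0.2363*73*41219 = 711023.6281 C
m = Q*M/(n*F) = 711023.6281*62/(3*96485) = 152.2982 g

152.2982 g


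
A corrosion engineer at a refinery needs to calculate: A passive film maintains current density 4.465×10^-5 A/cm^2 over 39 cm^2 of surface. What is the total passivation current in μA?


I = i_pass * A, then convert A → μA (×10^6)
I = 4.465×10^-5 * 39 * 10^6 = 1741.35 μA

1741.35 μA


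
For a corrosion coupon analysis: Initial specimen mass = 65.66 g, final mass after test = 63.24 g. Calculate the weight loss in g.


Weight loss = initial − final
WL = 65.66 − 63.24 = 2.42 g

2.42 g


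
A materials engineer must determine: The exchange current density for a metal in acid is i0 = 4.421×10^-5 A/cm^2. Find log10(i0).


i0 = 4.421×10^-5 A/cm^2
log10(i0) = -4.354

-4.354


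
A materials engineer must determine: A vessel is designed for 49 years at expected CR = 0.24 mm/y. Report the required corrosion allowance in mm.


Corrosion allowance = CR × design life
CA = 0.24 * 49 = 11.76 mm

11.76 mm


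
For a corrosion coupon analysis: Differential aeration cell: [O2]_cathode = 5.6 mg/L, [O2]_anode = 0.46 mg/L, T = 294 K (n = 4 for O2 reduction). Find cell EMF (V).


Apply the Nernst concentration-cell relation: E = (RT/nF)*ln(C_cathode/C_anode)
RT/nF = 8.314*294/(4*96485) = 0.00633341 V
ln(5.6/0.46) = 2.4993
E = 0.00633341 * 2.4993 = 0.01583 V

0.01583 V


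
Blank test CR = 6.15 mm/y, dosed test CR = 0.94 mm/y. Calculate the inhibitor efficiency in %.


Apply the inhibitor-efficiency definition: IE = (CR_blank − CR_inh)/CR_blank × 100
IE = (6.15 − 0.94) / 6.15 × 100
IE = 5.21 / 6.15 × 100 = 84.7 %

84.7 %


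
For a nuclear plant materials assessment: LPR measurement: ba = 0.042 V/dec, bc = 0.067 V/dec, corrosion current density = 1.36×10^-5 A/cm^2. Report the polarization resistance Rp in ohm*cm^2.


Apply the Stern-Geary equation: Rp = ba*bc / (2.303*icorr*(ba+bc))
ba*bc = 0.042*0.067 = 0.002814
ba+bc = 0.109; 2.303*icorr*(ba+bc) = 2.303*1.36×10^-5*0.109 = 3.4139672×10^-6
Rp = 0.002814 / 3.4139672×10^-6 = 824.3 ohm*cm^2

824.3 ohm*cm^2


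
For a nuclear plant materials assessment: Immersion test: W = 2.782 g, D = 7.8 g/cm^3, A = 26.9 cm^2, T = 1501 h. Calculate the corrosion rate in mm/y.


Apply the mm/y weight-loss relation: CR = 87600 * W / (D * A * T)
Numerator: 87600 * 2.782 = 243703.2
Denominator: 7.8 * 26.9 * 1501 = 314939.82
CR = 243703.2 / 314939.82 = 0.7738 mm/y

0.7738 mm/y


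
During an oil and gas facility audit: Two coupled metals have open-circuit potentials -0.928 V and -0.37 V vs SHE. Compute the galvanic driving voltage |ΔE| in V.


Driving voltage is the absolute potential difference.
|ΔE| = |-0.928 − (-0.37)| = 0.558 V

0.558 V


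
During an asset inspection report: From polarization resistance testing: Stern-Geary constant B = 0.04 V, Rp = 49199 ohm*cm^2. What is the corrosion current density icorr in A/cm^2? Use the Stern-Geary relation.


Apply the Stern-Geary relation: icorr = B / Rp
icorr = 0.04 / 49199 = 8.13×10^-7 A/cm^2

8.13×10^-7 A/cm^2


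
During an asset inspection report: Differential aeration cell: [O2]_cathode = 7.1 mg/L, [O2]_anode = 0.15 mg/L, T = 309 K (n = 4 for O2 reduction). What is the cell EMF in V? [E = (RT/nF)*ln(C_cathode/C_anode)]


Apply the Nernst concentration-cell relation: E = (RT/nF)*ln(C_cathode/C_anode)
RT/nF = 8.314*309/(4*96485) = 0.00665654 V
ln(7.1/0.15) = 3.85721
E = 0.00665654 * 3.85721 = 0.02568 V

0.02568 V


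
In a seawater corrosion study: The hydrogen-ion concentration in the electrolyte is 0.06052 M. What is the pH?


pH = −log10[H+]
pH = −log10(0.06052) = 1.22

1.22


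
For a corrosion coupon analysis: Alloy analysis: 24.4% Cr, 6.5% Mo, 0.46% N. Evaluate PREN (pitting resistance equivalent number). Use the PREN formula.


Apply the PREN formula: PREN = Cr + 3.3*Mo + 16*N
PREN = 24.4 + 3.3*6.5 + 16*0.46
PREN = 24.4 + 21.45 + 7.36 = 53.21

53.21


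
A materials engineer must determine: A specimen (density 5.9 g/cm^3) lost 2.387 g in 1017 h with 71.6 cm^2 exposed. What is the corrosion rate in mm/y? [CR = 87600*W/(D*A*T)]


Apply the mm/y weight-loss relation: CR = 87600 * W / (D * A * T)
Numerator: 87600 * 2.387 = 209101.2
Denominator: 5.9 * 71.6 * 1017 = 429621.48
CR = 209101.2 / 429621.48 = 0.4867 mm/y

0.4867 mm/y


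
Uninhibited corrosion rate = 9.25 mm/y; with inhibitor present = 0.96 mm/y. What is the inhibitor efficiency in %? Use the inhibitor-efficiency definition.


Apply the inhibitor-efficiency definition: IE = (CR_blank − CR_inh)/CR_blank × 100
IE = (9.25 − 0.96) / 9.25 × 100
IE = 8.29 / 9.25 × 100 = 89.6 %

89.6 %


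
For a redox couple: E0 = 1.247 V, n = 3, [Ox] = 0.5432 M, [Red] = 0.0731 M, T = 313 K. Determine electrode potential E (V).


Apply the Nernst equation: E = E0 + (RT/nF)*ln([Ox]/[Red])
Step 1: RT/nF = 8.314*313/(3*96485) = 0.00899028 V
Step 2: [Ox]/[Red] = 0.5432/0.0731 = 7.430917
Step 3: ln(7.430917) = 2.005649
Step 4: correction = 0.00899028 * 2.005649 = 0.018 V
E = 1.247 + 0.018 = 1.265 V

1.265 V


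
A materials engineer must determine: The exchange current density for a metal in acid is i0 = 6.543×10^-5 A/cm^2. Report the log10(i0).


i0 = 6.543×10^-5 A/cm^2
log10(i0) = -4.184

-4.184


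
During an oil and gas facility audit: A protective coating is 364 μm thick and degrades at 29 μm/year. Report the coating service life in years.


Service life = thickness / degradation rate
Life = 364 / 29 = 12.6 years

12.6 years


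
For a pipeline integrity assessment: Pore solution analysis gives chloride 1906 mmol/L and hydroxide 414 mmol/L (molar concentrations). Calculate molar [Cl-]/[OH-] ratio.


Threshold parameter = [Cl-] / [OH-] (molar basis; both in mmol/L, so units cancel)
Ratio = 1906 / 414 = 4.6

4.6


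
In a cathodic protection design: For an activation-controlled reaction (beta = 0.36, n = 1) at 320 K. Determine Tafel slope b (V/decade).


Apply the Tafel slope relation: b = 2.303*R*T/(beta*n*F)
Numerator: 2.303 * 8.314 * 320 = 6127.09
Denominator: 0.36 * 1 * 96485 = 34734.6
b = 6127.09 / 34734.6 = 0.176 V/decade

0.176 V/decade


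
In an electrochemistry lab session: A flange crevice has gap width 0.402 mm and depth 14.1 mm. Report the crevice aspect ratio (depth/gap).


Aspect ratio = depth / gap
Ratio = 14.1 / 0.402 = 35.1

35.1


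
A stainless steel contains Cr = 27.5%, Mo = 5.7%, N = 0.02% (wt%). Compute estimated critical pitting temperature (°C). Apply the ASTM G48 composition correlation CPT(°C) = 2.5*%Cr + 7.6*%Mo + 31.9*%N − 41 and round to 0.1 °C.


Apply the ASTM G48 empirical CPT estimate: CPT(°C) = 2.5*%Cr + 7.6*%Mo + 31.9*%N − 41
2.5*27.5 = 68.75; 7.6*5.7 = 43.32; 31.9*0.02 = 0.638
CPT = 68.75 + 43.32 + 0.638 − 41 = 71.708 °C
Rounded to 0.1 °C: CPT ≈ 71.7 °C

71.7 °C


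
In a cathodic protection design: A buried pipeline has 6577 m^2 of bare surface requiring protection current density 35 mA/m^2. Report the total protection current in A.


I = area * current density, then convert mA → A (÷1000)
I = 6577 * 35 / 1000 = 230.2 A

230.2 A


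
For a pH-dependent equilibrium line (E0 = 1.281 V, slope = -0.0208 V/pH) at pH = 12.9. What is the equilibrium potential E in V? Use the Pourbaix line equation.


Apply the Pourbaix line equation: E = E0 + slope*pH
E = 1.281 + (-0.0208)*12.9 = 1.281 + (-0.26832) = 1.01268 V
Rounded to 4 decimal places: E = 1.0127 V

1.0127 V


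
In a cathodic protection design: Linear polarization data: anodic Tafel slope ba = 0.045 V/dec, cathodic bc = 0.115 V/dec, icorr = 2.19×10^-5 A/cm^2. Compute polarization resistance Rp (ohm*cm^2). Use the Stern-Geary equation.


Apply the Stern-Geary equation: Rp = ba*bc / (2.303*icorr*(ba+bc))
ba*bc = 0.045*0.115 = 0.005175
ba+bc = 0.16; 2.303*icorr*(ba+bc) = 2.303*2.19×10^-5*0.16 = 8.069712×10^-6
Rp = 0.005175 / 8.069712×10^-6 = 641.3 ohm*cm^2

641.3 ohm*cm^2


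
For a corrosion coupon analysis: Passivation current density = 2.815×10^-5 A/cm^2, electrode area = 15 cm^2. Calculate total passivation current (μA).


I = i_pass * A, then convert A → μA (×10^6)
I = 2.815×10^-5 * 15 * 10^6 = 422.25 μA

422.25 μA


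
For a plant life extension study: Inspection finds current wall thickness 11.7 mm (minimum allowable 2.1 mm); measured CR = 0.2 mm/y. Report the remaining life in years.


Apply the remaining-life relation: RL = (t_current − t_min) / CR
RL = (11.7 − 2.1) / 0.2 = 9.6 / 0.2 = 48.0 years

48.0 years


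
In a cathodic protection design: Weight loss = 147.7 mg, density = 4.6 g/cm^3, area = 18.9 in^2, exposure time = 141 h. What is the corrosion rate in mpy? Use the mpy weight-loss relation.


Apply the mpy weight-loss relation: CR = 534 * W / (D * A * T)
Numerator: 534 * 147.7 = 78871.8
Denominator: 4.6 * 18.9 * 141 = 12258.54
CR = 78871.8 / 12258.54 = 6.434 mpy

6.434 mpy


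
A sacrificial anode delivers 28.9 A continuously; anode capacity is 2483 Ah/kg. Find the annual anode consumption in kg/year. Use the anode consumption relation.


Annual consumption = current * hours per year / capacity
Rate = 28.9 * 8760 / 2483 = 102.0 kg/year

102.0 kg/year


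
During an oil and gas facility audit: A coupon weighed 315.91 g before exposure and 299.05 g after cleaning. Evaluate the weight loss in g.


Weight loss = initial − final
WL = 315.91 − 299.05 = 16.86 g

16.86 g


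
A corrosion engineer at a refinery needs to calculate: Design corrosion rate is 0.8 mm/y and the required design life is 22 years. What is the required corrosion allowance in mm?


Corrosion allowance = CR × design life
CA = 0.8 * 22 = 17.6 mm

17.6 mm


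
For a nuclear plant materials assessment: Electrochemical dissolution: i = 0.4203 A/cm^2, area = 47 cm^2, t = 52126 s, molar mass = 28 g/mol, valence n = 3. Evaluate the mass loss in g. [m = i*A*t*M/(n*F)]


Apply Faraday's law: m = i*A*t*M / (n*F)
Total charge passed Q = i*A*t = 0.4203*47*52126 = 1029702.2166 C
m = Q*M/(n*F) = 1029702.2166*28/(3*96485) = 99.6067 g

99.6067 g


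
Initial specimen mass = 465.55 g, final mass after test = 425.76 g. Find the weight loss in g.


Weight loss = initial − final
WL = 465.55 − 425.76 = 39.79 g

39.79 g


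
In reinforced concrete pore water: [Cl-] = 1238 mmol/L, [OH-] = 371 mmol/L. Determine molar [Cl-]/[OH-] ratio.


Threshold parameter = [Cl-] / [OH-] (molar basis; both in mmol/L, so units cancel)
Ratio = 1238 / 371 = 3.34

3.34


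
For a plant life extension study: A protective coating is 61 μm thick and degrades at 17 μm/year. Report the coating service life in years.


Service life = thickness / degradation rate
Life = 61 / 17 = 3.6 years

3.6 years


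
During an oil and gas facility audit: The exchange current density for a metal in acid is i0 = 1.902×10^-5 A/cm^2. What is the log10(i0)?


i0 = 1.902×10^-5 A/cm^2
log10(i0) = -4.721

-4.721


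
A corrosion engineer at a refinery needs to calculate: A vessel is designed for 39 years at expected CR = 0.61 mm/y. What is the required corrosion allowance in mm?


Corrosion allowance = CR × design life
CA = 0.61 * 39 = 23.79 mm

23.79 mm


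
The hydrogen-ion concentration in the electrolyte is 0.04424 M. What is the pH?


pH = −log10[H+]
pH = −log10(0.04424) = 1.35

1.35


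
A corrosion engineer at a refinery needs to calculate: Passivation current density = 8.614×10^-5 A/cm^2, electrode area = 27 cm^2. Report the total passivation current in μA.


I = i_pass * A, then convert A → μA (×10^6)
I = 8.614×10^-5 * 27 * 10^6 = 2325.78 μA

2325.78 μA


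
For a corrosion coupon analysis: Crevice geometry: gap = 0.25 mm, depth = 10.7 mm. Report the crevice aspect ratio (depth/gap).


Aspect ratio = depth / gap
Ratio = 10.7 / 0.25 = 42.8

42.8


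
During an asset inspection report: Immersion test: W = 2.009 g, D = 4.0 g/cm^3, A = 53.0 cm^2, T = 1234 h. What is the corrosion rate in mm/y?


Apply the mm/y weight-loss relation: CR = 87600 * W / (D * A * T)
Numerator: 87600 * 2.009 = 175988.4
Denominator: 4.0 * 53.0 * 1234 = 261608.0
CR = 175988.4 / 261608.0 = 0.67272 mm/y

0.67272 mm/y
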